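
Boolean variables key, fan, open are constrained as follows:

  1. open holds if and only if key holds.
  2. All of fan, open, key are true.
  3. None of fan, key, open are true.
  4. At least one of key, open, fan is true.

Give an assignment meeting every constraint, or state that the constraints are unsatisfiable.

No satisfying assignment exists.

Case key = True:
  Constraint (3) is violated (key=T) — contradiction.
Case key = False:
  Constraint (2) is violated (key=F) — contradiction.
Both cases fail — unsatisfiable.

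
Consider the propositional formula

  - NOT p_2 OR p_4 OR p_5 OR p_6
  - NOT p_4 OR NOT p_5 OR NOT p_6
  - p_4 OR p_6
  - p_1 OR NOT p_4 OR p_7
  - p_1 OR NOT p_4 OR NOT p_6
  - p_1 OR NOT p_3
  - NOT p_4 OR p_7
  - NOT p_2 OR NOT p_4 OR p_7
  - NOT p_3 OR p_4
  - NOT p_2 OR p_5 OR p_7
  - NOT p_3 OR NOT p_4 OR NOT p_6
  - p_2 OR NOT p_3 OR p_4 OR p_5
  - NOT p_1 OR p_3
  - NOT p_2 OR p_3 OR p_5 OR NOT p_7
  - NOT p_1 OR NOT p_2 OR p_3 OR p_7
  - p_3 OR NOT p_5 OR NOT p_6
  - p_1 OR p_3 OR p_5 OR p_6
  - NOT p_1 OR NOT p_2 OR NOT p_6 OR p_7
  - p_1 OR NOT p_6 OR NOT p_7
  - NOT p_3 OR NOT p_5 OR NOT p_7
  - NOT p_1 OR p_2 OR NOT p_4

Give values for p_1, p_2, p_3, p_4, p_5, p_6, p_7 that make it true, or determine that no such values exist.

p_1=F; p_2=T; p_3=F; p_4=T; p_5=T; p_6=F; p_7=T

Set p_1 = False.
  then (p_1 OR NOT p_3) forces p_3 = False.
Set p_2 = True.
Try p_4 = False:
  (p_4 OR p_6) forces p_6 = True.
  (p_3 OR NOT p_5 OR NOT p_6) forces p_5 = False.
  (NOT p_2 OR p_5 OR p_7) forces p_7 = True.
  clause (NOT p_2 OR p_3 OR p_5 OR NOT p_7) is falsified — backtrack.
So p_4 = True.
  then (p_1 OR NOT p_4 OR p_7) forces p_7 = True.
  then (p_1 OR NOT p_4 OR NOT p_6) forces p_6 = False.
  then (NOT p_2 OR p_3 OR p_5 OR NOT p_7) forces p_5 = True.
All clauses satisfied.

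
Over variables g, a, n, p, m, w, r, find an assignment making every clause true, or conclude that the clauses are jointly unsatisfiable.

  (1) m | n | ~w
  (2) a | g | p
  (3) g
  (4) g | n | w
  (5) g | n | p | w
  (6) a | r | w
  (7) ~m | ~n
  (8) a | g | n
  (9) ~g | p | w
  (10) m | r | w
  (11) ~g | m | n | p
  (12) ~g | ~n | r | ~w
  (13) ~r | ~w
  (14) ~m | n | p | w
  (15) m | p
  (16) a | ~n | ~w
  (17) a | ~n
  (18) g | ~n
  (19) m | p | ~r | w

Unit clause (g) forces g = True.
Set a = False.
  then (a | ~n) forces n = False.
Set p = True.
Set m = False.
  then (m | n | ~w) forces w = False.
  then (a | r | w) forces r = True.
All clauses satisfied.

g: True, a: False, n: False, p: True, m: False, w: False, r: True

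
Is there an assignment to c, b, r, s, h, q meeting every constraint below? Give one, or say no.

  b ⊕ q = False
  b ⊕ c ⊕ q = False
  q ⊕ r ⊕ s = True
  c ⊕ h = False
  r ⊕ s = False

c: False, b: True, r: False, s: False, h: False, q: True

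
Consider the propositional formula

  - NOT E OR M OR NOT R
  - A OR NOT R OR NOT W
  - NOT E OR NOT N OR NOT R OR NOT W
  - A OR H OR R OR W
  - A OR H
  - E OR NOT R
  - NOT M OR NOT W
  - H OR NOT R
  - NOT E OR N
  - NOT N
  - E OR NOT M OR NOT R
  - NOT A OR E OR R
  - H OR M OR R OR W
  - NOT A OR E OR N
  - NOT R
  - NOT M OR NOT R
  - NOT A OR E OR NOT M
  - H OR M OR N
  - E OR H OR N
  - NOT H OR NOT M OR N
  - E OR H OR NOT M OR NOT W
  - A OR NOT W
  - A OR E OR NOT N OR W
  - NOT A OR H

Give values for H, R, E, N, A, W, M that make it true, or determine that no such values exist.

H=T, R=F, E=F, N=F, A=F, W=F, M=F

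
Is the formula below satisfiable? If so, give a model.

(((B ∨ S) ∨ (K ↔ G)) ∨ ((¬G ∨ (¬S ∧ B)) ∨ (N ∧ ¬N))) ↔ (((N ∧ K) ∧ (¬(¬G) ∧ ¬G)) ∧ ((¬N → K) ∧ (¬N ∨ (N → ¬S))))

G: True; N: True; S: False; K: False; B: False

  (((B ∨ S) ∨ (K ↔ G)) ∨ ((¬G ∨ (¬S ∧ B)) ∨ (N ∧ ¬N))) ↔ (((N ∧ K) ∧ (¬(¬G) ∧ ¬G)) ∧ ((¬N → K) ∧ (¬N ∨ (N → ¬S)))) = True
    ((B ∨ S) ∨ (K ↔ G)) ∨ ((¬G ∨ (¬S ∧ B)) ∨ (N ∧ ¬N)) = False
      (B ∨ S) ∨ (K ↔ G) = False
        B ∨ S = False
        K ↔ G = False
      (¬G ∨ (¬S ∧ B)) ∨ (N ∧ ¬N) = False
        ¬G ∨ (¬S ∧ B) = False
          ¬G = False
          ¬S ∧ B = False
            ¬S = True
        N ∧ ¬N = False
          ¬N = False
    ((N ∧ K) ∧ (¬(¬G) ∧ ¬G)) ∧ ((¬N → K) ∧ (¬N ∨ (N → ¬S))) = False
      (N ∧ K) ∧ (¬(¬G) ∧ ¬G) = False
        N ∧ K = False
        ¬(¬G) ∧ ¬G = False
          ¬(¬G) = True
            ¬G = False
          ¬G = False
      (¬N → K) ∧ (¬N ∨ (N → ¬S)) = True
        ¬N → K = True
          ¬N = False
        ¬N ∨ (N → ¬S) = True
          ¬N = False
          N → ¬S = True
            ¬S = True
The formula evaluates to True.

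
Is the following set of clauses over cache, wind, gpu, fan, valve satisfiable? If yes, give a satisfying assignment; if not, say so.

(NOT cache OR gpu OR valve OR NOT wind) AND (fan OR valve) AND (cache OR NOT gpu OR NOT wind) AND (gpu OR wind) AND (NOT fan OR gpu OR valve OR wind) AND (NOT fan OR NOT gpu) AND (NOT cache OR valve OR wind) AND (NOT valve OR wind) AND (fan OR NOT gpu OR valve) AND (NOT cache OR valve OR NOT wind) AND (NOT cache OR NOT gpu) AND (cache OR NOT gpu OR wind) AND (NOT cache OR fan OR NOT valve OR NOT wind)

Set cache = True.
  then (NOT cache OR NOT gpu) forces gpu = False.
  then (gpu OR wind) forces wind = True.
  then (NOT cache OR valve OR NOT wind) forces valve = True.
  then (NOT cache OR fan OR NOT valve OR NOT wind) forces fan = True.
All clauses satisfied.

cache=T; wind=T; gpu=F; fan=T; valve=T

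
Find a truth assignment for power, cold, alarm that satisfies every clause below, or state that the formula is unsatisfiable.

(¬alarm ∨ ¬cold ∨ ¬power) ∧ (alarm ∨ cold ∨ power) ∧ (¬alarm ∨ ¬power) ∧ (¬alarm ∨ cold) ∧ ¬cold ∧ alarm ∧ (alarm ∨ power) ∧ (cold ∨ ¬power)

UNSATISFIABLE

Case cold = True:
  Clause (¬cold) is falsified — contradiction.
Case cold = False:
  (¬alarm ∨ cold) forces alarm = False.
  Clause (alarm) is falsified — contradiction.
Both cases fail, so the formula is unsatisfiable.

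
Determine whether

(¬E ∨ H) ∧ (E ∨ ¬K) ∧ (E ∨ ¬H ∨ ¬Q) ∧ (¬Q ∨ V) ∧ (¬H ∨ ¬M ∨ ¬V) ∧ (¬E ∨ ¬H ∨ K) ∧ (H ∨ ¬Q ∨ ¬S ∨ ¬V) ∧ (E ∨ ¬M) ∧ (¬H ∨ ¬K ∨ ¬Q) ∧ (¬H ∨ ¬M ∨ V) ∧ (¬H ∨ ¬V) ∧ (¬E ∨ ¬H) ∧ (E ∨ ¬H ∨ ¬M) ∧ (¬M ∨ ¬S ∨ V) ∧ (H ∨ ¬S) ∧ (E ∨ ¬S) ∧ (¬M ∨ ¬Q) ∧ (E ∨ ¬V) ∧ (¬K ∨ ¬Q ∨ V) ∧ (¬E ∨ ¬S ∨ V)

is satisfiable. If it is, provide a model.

Q = False; S = False; M = False; E = False; V = False; H = True; K = False

Try Q = True:
  (¬Q ∨ V) forces V = True.
  (¬H ∨ ¬V) forces H = False.
  (¬E ∨ H) forces E = False.
  clause (E ∨ ¬V) is falsified — backtrack.
So Q = False.
Try S = True:
  (H ∨ ¬S) forces H = True.
  (¬H ∨ ¬V) forces V = False.
  (¬H ∨ ¬M ∨ V) forces M = False.
  (¬E ∨ ¬H) forces E = False.
  clause (E ∨ ¬S) is falsified — backtrack.
So S = False.
Try M = True:
  (E ∨ ¬M) forces E = True.
  (¬E ∨ H) forces H = True.
  clause (¬E ∨ ¬H) is falsified — backtrack.
So M = False.
Set E = False.
  then (E ∨ ¬K) forces K = False.
  then (E ∨ ¬V) forces V = False.
Set H = True.
All clauses satisfied.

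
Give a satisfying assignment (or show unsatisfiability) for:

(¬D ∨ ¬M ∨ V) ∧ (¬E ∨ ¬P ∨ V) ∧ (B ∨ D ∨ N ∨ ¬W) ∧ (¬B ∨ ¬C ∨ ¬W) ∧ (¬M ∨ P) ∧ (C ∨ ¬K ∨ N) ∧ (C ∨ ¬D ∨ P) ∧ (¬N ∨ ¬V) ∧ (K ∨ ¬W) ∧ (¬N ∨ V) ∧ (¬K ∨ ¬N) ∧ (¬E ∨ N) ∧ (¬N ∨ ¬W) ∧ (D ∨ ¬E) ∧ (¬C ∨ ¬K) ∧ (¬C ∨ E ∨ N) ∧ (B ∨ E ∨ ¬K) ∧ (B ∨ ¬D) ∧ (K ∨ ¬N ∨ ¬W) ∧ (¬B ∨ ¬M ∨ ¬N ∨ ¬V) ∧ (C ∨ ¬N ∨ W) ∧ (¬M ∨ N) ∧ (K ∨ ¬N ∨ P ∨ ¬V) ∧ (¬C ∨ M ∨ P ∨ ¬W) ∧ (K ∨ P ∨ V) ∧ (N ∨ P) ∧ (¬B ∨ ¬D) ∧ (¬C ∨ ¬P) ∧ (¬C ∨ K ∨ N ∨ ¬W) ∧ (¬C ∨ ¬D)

K: False, W: False, C: False, N: False, M: False, E: False, P: True, B: False, V: True, D: False

Try K = True:
  (¬K ∨ ¬N) forces N = False.
  (C ∨ ¬K ∨ N) forces C = True.
  clause (¬C ∨ ¬K) is falsified — backtrack.
So K = False.
  then (K ∨ ¬W) forces W = False.
Try C = True:
  (¬C ∨ ¬P) forces P = False.
  (¬M ∨ P) forces M = False.
  (K ∨ P ∨ V) forces V = True.
  (¬N ∨ ¬V) forces N = False.
  clause (N ∨ P) is falsified — backtrack.
So C = False.
  then (C ∨ ¬N ∨ W) forces N = False.
  then (¬M ∨ N) forces M = False.
  then (N ∨ P) forces P = True.
  then (¬E ∨ N) forces E = False.
Set B = False.
  then (B ∨ ¬D) forces D = False.
Set V = True.
All clauses satisfied.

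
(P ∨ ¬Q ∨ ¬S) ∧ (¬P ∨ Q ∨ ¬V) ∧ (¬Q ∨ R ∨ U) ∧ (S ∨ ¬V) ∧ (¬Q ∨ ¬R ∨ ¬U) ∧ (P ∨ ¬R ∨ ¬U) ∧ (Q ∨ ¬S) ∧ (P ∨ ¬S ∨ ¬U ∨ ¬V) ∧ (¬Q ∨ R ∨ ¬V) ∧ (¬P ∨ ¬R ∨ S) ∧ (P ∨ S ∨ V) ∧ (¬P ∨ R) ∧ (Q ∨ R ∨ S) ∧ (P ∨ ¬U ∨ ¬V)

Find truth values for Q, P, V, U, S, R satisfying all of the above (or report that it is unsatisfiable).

Q=T; P=T; V=T; U=F; S=T; R=T

Set Q = True.
Try P = False:
  (P ∨ ¬Q ∨ ¬S) forces S = False.
  (S ∨ ¬V) forces V = False.
  clause (P ∨ S ∨ V) is falsified — backtrack.
So P = True.
  then (¬P ∨ R) forces R = True.
  then (¬Q ∨ ¬R ∨ ¬U) forces U = False.
  then (¬P ∨ ¬R ∨ S) forces S = True.
Set V = True.
All clauses satisfied.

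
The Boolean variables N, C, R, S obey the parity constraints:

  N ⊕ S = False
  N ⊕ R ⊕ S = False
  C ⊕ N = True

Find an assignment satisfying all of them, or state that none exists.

N = True, C = False, R = False, S = True

N ⊕ S = T ⊕ T = False ✓
N ⊕ R ⊕ S = T ⊕ F ⊕ T = False ✓
C ⊕ N = F ⊕ T = True ✓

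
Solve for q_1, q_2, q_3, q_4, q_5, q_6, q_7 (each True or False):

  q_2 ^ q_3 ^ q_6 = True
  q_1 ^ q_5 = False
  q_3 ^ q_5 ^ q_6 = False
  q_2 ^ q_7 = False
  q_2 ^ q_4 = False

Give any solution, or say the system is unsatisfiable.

q_1=T, q_2=F, q_3=T, q_4=F, q_5=T, q_6=F, q_7=F

q_2 ^ q_3 ^ q_6 = F ^ T ^ F = True ✓
q_1 ^ q_5 = T ^ T = False ✓
q_3 ^ q_5 ^ q_6 = T ^ T ^ F = False ✓
q_2 ^ q_7 = F ^ F = False ✓
q_2 ^ q_4 = F ^ F = False ✓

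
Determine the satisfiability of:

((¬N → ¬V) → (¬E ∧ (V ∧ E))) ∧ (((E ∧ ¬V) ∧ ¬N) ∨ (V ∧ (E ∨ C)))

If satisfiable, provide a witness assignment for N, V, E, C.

N=F; V=T; E=F; C=T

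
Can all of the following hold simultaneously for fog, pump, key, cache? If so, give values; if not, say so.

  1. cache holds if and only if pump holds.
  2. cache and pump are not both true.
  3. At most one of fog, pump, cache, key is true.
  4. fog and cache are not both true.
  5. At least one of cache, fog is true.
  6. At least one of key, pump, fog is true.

fog: True, pump: False, key: False, cache: False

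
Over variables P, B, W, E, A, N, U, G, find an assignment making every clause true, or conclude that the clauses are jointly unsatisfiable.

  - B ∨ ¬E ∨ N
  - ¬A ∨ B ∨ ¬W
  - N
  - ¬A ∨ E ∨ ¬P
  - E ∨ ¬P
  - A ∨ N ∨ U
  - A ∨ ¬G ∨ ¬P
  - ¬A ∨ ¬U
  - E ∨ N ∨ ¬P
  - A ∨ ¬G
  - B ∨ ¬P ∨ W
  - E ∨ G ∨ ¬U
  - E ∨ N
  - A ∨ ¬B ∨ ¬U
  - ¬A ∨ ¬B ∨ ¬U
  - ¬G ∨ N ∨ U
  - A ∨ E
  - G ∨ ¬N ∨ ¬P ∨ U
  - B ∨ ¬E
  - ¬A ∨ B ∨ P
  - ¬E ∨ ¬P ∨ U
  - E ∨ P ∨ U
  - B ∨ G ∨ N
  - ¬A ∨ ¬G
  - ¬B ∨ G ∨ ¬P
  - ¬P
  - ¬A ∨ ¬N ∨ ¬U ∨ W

Unit clause (N) forces N = True.
Unit clause (¬P) forces P = False.
Set B = True.
Set W = False.
Try E = False:
  (A ∨ E) forces A = True.
  (¬A ∨ ¬U) forces U = False.
  clause (E ∨ P ∨ U) is falsified — backtrack.
So E = True.
Set A = False.
  then (A ∨ ¬G) forces G = False.
  then (A ∨ ¬B ∨ ¬U) forces U = False.
All clauses satisfied.

P=F, B=T, W=F, E=T, A=F, N=T, U=F, G=F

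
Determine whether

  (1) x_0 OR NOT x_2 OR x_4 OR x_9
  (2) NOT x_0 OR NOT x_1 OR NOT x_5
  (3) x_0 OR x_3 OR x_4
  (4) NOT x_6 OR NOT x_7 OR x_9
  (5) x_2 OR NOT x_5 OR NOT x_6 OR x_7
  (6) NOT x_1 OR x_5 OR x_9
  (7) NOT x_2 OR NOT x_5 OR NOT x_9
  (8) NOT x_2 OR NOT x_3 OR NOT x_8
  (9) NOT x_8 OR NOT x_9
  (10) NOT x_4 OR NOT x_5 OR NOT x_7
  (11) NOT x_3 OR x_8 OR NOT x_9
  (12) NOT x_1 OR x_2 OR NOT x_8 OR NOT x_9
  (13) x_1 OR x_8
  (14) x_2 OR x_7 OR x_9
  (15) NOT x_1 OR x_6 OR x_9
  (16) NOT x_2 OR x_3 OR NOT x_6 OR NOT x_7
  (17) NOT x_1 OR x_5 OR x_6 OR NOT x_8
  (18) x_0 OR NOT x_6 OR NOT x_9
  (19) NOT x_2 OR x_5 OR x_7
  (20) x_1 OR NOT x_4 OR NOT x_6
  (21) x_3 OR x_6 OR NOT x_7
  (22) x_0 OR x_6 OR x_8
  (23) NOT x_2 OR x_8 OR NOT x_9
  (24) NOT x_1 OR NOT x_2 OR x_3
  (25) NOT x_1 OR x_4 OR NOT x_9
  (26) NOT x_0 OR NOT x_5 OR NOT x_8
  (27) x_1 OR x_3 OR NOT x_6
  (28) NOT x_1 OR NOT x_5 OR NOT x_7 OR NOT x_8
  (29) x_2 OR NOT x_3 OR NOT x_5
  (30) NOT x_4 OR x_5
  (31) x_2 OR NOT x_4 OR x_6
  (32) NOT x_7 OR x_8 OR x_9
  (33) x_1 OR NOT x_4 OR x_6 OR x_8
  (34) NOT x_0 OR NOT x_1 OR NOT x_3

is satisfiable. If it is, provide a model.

x_0 = False, x_1 = True, x_2 = True, x_3 = True, x_4 = True, x_5 = True, x_6 = True, x_7 = False, x_8 = False, x_9 = False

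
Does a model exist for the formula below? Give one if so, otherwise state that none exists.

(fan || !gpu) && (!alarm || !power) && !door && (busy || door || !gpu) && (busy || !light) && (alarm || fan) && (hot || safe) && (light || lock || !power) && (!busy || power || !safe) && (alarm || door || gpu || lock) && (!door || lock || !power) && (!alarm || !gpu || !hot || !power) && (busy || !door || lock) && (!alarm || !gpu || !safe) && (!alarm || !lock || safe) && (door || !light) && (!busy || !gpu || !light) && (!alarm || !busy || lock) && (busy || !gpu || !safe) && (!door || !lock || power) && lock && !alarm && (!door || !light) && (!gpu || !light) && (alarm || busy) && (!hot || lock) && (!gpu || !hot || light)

gpu = True, power = True, alarm = False, lock = True, busy = True, door = False, fan = True, safe = True, hot = False, light = False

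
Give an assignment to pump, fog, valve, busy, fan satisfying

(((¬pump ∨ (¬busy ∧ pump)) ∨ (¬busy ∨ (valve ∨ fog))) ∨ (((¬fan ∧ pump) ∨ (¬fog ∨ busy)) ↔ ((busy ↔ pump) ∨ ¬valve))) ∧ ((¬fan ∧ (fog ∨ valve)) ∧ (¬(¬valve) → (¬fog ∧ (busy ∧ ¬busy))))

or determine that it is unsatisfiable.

pump = True; fog = True; valve = False; busy = False; fan = False

  ((¬pump ∨ (¬busy ∧ pump)) ∨ (¬busy ∨ (valve ∨ fog))) ∨ (((¬fan ∧ pump) ∨ (¬fog ∨ busy)) ↔ ((busy ↔ pump) ∨ ¬valve)) = True
    (¬pump ∨ (¬busy ∧ pump)) ∨ (¬busy ∨ (valve ∨ fog)) = True
      ¬pump ∨ (¬busy ∧ pump) = True
        ¬pump = False
        ¬busy ∧ pump = True
          ¬busy = True
      ¬busy ∨ (valve ∨ fog) = True
        ¬busy = True
        valve ∨ fog = True
    ((¬fan ∧ pump) ∨ (¬fog ∨ busy)) ↔ ((busy ↔ pump) ∨ ¬valve) = True
      (¬fan ∧ pump) ∨ (¬fog ∨ busy) = True
        ¬fan ∧ pump = True
          ¬fan = True
        ¬fog ∨ busy = False
          ¬fog = False
      (busy ↔ pump) ∨ ¬valve = True
        busy ↔ pump = False
        ¬valve = True
  (¬fan ∧ (fog ∨ valve)) ∧ (¬(¬valve) → (¬fog ∧ (busy ∧ ¬busy))) = True
    ¬fan ∧ (fog ∨ valve) = True
      ¬fan = True
      fog ∨ valve = True
    ¬(¬valve) → (¬fog ∧ (busy ∧ ¬busy)) = True
      ¬(¬valve) = False
        ¬valve = True
      ¬fog ∧ (busy ∧ ¬busy) = False
        ¬fog = False
        busy ∧ ¬busy = False
          ¬busy = True
Both conjuncts True, so the formula holds.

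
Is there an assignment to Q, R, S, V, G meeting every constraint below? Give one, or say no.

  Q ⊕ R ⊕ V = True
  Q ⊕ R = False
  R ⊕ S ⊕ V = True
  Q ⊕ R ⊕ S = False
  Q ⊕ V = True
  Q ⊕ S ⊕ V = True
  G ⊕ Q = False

Q=F, R=F, S=F, V=T, G=F

Q ⊕ R ⊕ V = F ⊕ F ⊕ T = True ✓
Q ⊕ R = F ⊕ F = False ✓
R ⊕ S ⊕ V = F ⊕ F ⊕ T = True ✓
Q ⊕ R ⊕ S = F ⊕ F ⊕ F = False ✓
Q ⊕ V = F ⊕ T = True ✓
Q ⊕ S ⊕ V = F ⊕ F ⊕ T = True ✓
G ⊕ Q = F ⊕ F = False ✓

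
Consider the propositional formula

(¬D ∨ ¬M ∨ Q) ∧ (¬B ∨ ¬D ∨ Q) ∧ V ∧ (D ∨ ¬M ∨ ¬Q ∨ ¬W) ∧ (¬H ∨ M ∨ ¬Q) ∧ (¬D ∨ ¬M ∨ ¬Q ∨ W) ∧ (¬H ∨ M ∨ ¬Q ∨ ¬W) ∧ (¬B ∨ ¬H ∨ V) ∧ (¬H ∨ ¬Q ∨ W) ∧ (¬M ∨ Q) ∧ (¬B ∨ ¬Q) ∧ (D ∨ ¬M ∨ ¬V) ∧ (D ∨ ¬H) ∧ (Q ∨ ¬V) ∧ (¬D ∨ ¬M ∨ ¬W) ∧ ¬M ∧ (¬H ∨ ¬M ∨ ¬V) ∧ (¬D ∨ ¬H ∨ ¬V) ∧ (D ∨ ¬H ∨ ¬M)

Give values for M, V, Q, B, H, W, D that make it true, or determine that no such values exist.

Unit clause (V) forces V = True.
In (Q ∨ ¬V) only Q is left, so Q = True.
Unit clause (¬M) forces M = False.
In (¬H ∨ M ∨ ¬Q) only ¬H is left, so H = False.
In (¬B ∨ ¬Q) only ¬B is left, so B = False.
Set W = True.
Set D = False.
All clauses satisfied.

M=F; V=T; Q=T; B=F; H=F; W=T; D=F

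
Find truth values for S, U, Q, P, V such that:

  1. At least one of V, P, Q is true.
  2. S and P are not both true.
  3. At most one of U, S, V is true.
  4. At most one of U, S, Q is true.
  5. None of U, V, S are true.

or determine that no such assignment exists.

S=F, U=F, Q=T, P=T, V=F

  (1) {V, P, Q}: 2 true — at least one ✓
  (2) S=F, P=T — not both ✓
  (3) {U, S, V}: 0 true — at most one ✓
  (4) {U, S, Q}: 1 true — at most one ✓
  (5) {U, V, S}: 0 true — none ✓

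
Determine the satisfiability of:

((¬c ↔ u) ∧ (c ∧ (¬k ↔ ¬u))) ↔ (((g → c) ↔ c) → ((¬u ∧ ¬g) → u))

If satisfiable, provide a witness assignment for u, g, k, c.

u = False, g = False, k = True, c = True

  ((¬c ↔ u) ∧ (c ∧ (¬k ↔ ¬u))) ↔ (((g → c) ↔ c) → ((¬u ∧ ¬g) → u)) = True
    (¬c ↔ u) ∧ (c ∧ (¬k ↔ ¬u)) = False
      ¬c ↔ u = True
        ¬c = False
      c ∧ (¬k ↔ ¬u) = False
        ¬k ↔ ¬u = False
          ¬k = False
          ¬u = True
    ((g → c) ↔ c) → ((¬u ∧ ¬g) → u) = False
      (g → c) ↔ c = True
        g → c = True
      (¬u ∧ ¬g) → u = False
        ¬u ∧ ¬g = True
          ¬u = True
          ¬g = True
The formula evaluates to True.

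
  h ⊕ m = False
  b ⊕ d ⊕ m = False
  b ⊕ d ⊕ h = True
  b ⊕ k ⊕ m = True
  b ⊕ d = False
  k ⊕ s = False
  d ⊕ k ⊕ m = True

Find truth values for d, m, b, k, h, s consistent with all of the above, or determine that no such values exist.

The formula is unsatisfiable.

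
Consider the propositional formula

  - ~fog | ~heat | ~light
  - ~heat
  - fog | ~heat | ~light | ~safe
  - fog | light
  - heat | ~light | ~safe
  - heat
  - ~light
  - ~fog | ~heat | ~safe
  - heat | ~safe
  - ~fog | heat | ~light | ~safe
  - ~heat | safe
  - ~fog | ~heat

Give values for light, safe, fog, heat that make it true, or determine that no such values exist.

Case heat = True:
  Clause (~heat) is falsified — contradiction.
Case heat = False:
  Clause (heat) is falsified — contradiction.
Both cases fail, so the formula is unsatisfiable.

The formula is unsatisfiable.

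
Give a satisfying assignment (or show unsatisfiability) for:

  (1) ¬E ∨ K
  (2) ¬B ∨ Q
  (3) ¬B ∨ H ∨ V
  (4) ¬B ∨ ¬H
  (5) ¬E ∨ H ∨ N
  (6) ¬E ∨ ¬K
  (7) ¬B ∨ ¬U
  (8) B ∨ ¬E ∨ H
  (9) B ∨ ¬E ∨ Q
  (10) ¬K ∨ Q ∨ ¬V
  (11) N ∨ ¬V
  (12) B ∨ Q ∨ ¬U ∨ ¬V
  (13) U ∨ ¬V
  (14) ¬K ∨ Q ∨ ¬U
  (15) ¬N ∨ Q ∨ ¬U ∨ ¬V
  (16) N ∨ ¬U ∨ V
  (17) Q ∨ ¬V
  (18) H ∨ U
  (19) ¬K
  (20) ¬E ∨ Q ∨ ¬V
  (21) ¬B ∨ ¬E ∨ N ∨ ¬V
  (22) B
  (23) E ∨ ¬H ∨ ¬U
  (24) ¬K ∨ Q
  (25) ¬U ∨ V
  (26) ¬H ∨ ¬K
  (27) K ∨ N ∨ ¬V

Case H = True:
  (¬B ∨ ¬H) forces B = False.
  Clause (B) is falsified — contradiction.
Case H = False:
  (H ∨ U) forces U = True.
  (¬B ∨ ¬U) forces B = False.
  Clause (B) is falsified — contradiction.
Both cases fail, so the formula is unsatisfiable.

Unsatisfiable — no assignment works.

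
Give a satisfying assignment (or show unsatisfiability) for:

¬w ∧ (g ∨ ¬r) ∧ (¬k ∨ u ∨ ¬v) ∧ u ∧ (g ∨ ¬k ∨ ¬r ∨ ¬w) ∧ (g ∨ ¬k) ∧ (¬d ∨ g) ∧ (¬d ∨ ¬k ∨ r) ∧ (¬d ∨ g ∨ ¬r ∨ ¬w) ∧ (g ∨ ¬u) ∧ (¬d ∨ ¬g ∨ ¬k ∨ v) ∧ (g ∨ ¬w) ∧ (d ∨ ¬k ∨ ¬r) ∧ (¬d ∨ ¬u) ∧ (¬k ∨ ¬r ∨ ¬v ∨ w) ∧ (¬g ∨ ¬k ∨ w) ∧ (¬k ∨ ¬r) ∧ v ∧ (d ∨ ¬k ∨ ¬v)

u = True; v = True; w = False; g = True; k = False; r = False; d = False

Unit clause (¬w) forces w = False.
Unit clause (u) forces u = True.
In (g ∨ ¬u) only g is left, so g = True.
In (¬d ∨ ¬u) only ¬d is left, so d = False.
In (¬g ∨ ¬k ∨ w) only ¬k is left, so k = False.
Unit clause (v) forces v = True.
Set r = False.
All clauses satisfied.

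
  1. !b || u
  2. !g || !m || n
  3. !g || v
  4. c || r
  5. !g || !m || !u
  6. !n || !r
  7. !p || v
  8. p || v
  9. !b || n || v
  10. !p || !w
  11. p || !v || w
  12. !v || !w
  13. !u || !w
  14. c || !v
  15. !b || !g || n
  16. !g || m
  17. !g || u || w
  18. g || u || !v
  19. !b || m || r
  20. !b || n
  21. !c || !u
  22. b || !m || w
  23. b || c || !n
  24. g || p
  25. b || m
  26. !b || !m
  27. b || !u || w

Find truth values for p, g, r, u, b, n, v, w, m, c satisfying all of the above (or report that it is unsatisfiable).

Unsatisfiable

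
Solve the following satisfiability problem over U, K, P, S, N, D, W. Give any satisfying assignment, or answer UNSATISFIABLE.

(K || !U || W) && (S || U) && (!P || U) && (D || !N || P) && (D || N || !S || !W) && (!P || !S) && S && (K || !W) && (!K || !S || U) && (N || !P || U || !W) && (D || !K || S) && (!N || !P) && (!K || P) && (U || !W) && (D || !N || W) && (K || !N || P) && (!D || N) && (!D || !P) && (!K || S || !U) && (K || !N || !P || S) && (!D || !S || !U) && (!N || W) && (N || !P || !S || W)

Unit clause (S) forces S = True.
In (!P || !S) only !P is left, so P = False.
In (!K || P) only !K is left, so K = False.
In (K || !N || P) only !N is left, so N = False.
In (!D || N) only !D is left, so D = False.
In (D || N || !S || !W) only !W is left, so W = False.
In (K || !U || W) only !U is left, so U = False.
All clauses satisfied.

U=F, K=F, P=F, S=T, N=F, D=F, W=F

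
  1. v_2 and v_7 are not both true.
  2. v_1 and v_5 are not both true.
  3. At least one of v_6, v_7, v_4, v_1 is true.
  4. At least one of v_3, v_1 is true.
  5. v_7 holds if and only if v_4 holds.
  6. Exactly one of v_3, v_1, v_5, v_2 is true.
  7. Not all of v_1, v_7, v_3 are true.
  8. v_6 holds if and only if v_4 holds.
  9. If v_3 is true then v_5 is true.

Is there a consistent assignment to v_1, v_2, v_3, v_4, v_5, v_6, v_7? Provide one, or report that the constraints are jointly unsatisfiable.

v_1 = True, v_2 = False, v_3 = False, v_4 = False, v_5 = False, v_6 = False, v_7 = False

  (1) v_2=F, v_7=F — not both ✓
  (2) v_1=T, v_5=F — not both ✓
  (3) {v_6, v_7, v_4, v_1}: 1 true — at least one ✓
  (4) {v_3, v_1}: 1 true — at least one ✓
  (5) v_7=F, v_4=F — same ✓
  (6) {v_3, v_1, v_5, v_2}: 1 true — exactly one ✓
  (7) {v_1, v_7, v_3}: 1/3 true — not all ✓
  (8) v_6=F, v_4=F — same ✓
  (9) v_3=F ⇒ v_5: vacuous ✓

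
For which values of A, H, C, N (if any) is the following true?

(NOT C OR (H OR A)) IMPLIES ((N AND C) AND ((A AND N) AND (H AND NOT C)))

A = False, H = False, C = True, N = True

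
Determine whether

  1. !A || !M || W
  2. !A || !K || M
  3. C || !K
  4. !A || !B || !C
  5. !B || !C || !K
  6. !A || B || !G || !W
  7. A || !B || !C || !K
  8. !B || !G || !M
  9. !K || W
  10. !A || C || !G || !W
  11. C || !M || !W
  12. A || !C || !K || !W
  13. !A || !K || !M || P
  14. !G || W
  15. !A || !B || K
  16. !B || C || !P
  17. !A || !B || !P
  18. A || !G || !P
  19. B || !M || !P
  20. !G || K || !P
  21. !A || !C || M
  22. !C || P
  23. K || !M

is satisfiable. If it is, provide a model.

Set W = False.
  then (!K || W) forces K = False.
  then (!G || W) forces G = False.
  then (K || !M) forces M = False.
Set P = True.
Set C = True.
  then (!A || !C || M) forces A = False.
Set B = False.
All clauses satisfied.

W: False, K: False, P: True, C: True, M: False, G: False, B: False, A: False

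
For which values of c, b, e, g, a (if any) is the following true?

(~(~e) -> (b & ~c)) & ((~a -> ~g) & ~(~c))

c = True, b = False, e = False, g = False, a = False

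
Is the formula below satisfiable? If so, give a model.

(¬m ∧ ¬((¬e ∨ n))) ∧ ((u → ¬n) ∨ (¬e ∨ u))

m = False; e = True; n = False; u = False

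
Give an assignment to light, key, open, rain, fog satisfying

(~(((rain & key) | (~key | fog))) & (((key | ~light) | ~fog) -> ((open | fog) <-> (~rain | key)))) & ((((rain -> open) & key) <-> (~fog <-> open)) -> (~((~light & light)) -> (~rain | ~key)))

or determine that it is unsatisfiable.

light=T; key=T; open=T; rain=F; fog=F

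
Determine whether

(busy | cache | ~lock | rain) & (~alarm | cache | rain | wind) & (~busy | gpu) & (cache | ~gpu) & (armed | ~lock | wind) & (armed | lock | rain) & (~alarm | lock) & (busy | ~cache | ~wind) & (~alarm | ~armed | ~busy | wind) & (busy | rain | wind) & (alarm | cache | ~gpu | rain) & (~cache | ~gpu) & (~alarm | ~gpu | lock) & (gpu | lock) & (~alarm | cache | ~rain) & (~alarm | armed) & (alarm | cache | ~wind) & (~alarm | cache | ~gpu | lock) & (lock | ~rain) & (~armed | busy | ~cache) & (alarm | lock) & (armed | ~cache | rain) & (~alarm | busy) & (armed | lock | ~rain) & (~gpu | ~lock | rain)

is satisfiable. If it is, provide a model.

Try lock = False:
  (~alarm | lock) forces alarm = False.
  clause (alarm | lock) is falsified — backtrack.
So lock = True.
Try cache = True:
  (~cache | ~gpu) forces gpu = False.
  (~busy | gpu) forces busy = False.
  (busy | ~cache | ~wind) forces wind = False.
  (armed | ~lock | wind) forces armed = True.
  clause (~armed | busy | ~cache) is falsified — backtrack.
So cache = False.
  then (cache | ~gpu) forces gpu = False.
  then (~busy | gpu) forces busy = False.
  then (~alarm | busy) forces alarm = False.
  then (busy | cache | ~lock | rain) forces rain = True.
  then (alarm | cache | ~wind) forces wind = False.
  then (armed | ~lock | wind) forces armed = True.
All clauses satisfied.

lock: True; cache: False; rain: True; alarm: False; wind: False; gpu: False; busy: False; armed: True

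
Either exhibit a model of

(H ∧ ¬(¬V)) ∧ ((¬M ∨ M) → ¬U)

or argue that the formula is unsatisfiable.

V: True, H: True, M: False, U: False

  H ∧ ¬(¬V) = True
    ¬(¬V) = True
      ¬V = False
  (¬M ∨ M) → ¬U = True
    ¬M ∨ M = True
      ¬M = True
    ¬U = True
Both conjuncts True, so the formula holds.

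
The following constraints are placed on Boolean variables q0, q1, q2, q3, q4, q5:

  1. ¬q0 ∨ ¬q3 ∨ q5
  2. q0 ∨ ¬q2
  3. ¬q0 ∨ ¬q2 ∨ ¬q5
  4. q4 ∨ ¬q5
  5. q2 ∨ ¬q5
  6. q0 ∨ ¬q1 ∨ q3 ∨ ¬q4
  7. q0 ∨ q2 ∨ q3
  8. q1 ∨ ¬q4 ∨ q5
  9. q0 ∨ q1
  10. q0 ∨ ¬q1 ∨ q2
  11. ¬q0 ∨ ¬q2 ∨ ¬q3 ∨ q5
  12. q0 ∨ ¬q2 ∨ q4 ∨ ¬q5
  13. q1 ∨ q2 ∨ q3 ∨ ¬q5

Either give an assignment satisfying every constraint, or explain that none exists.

q0=T, q1=T, q2=T, q3=F, q4=F, q5=F

Try q0 = False:
  (q0 ∨ ¬q2) forces q2 = False.
  (q2 ∨ ¬q5) forces q5 = False.
  (q0 ∨ q2 ∨ q3) forces q3 = True.
  (q0 ∨ q1) forces q1 = True.
  clause (q0 ∨ ¬q1 ∨ q2) is falsified — backtrack.
So q0 = True.
Set q1 = True.
Set q2 = True.
  then (¬q0 ∨ ¬q2 ∨ ¬q5) forces q5 = False.
  then (¬q0 ∨ ¬q2 ∨ ¬q3 ∨ q5) forces q3 = False.
Set q4 = False.
All clauses satisfied.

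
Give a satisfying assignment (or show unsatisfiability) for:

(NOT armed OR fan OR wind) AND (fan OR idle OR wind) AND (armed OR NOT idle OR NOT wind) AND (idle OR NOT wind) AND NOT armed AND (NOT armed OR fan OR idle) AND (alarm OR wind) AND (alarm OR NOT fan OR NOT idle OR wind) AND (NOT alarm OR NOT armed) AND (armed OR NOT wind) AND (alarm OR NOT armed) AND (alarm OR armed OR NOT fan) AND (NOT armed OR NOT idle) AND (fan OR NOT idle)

wind: False, armed: False, fan: True, alarm: True, idle: True

Unit clause (NOT armed) forces armed = False.
In (armed OR NOT wind) only NOT wind is left, so wind = False.
In (alarm OR wind) only alarm is left, so alarm = True.
Try fan = False:
  (fan OR idle OR wind) forces idle = True.
  clause (fan OR NOT idle) is falsified — backtrack.
So fan = True.
Set idle = True.
All clauses satisfied.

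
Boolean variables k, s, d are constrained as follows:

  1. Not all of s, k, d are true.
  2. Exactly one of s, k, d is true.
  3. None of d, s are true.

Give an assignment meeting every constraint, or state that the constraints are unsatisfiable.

k: True; s: False; d: False

  (1) {s, k, d}: 1/3 true — not all ✓
  (2) {s, k, d}: 1 true — exactly one ✓
  (3) {d, s}: 0 true — none ✓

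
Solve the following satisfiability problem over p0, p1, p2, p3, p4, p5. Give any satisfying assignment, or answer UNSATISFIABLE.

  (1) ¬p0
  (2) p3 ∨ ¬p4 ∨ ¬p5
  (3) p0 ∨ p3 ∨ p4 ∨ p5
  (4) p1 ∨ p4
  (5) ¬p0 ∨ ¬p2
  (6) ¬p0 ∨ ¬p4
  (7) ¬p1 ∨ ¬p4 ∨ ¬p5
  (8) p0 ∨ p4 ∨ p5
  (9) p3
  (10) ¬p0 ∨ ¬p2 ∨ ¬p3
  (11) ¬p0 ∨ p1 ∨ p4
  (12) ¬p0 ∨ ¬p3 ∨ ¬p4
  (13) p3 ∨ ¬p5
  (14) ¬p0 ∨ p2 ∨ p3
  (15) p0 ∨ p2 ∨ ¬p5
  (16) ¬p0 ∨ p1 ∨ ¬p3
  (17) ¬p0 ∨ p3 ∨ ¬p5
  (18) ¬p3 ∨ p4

p0 = False, p1 = True, p2 = False, p3 = True, p4 = True, p5 = False

Unit clause (¬p0) forces p0 = False.
Unit clause (p3) forces p3 = True.
In (¬p3 ∨ p4) only p4 is left, so p4 = True.
Set p1 = True.
  then (¬p1 ∨ ¬p4 ∨ ¬p5) forces p5 = False.
Set p2 = False.
All clauses satisfied.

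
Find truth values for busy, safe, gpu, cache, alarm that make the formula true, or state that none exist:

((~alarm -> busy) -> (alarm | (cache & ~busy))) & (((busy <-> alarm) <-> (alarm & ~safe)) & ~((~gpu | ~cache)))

busy: False; safe: True; gpu: True; cache: True; alarm: True

  (~alarm -> busy) -> (alarm | (cache & ~busy)) = True
    ~alarm -> busy = True
      ~alarm = False
    alarm | (cache & ~busy) = True
      cache & ~busy = True
        ~busy = True
  ((busy <-> alarm) <-> (alarm & ~safe)) & ~((~gpu | ~cache)) = True
    (busy <-> alarm) <-> (alarm & ~safe) = True
      busy <-> alarm = False
      alarm & ~safe = False
        ~safe = False
    ~((~gpu | ~cache)) = True
      ~gpu | ~cache = False
        ~gpu = False
        ~cache = False
Both conjuncts True, so the formula holds.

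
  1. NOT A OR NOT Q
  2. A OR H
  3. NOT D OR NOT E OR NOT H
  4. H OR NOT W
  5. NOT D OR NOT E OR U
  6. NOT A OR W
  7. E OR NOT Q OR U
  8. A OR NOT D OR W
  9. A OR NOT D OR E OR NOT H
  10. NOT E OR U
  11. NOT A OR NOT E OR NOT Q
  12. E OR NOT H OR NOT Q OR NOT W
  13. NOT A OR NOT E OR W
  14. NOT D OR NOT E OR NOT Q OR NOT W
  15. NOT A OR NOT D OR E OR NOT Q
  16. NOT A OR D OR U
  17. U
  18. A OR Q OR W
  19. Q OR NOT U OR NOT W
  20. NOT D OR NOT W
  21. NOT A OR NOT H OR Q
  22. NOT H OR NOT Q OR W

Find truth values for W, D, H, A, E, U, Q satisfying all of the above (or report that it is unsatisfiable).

Unit clause (U) forces U = True.
Try W = False:
  (NOT A OR W) forces A = False.
  (A OR H) forces H = True.
  (A OR NOT D OR W) forces D = False.
  (A OR Q OR W) forces Q = True.
  clause (NOT H OR NOT Q OR W) is falsified — backtrack.
So W = True.
  then (H OR NOT W) forces H = True.
  then (Q OR NOT U OR NOT W) forces Q = True.
  then (NOT D OR NOT W) forces D = False.
  then (NOT A OR NOT Q) forces A = False.
  then (E OR NOT H OR NOT Q OR NOT W) forces E = True.
All clauses satisfied.

W: True, D: False, H: True, A: False, E: True, U: True, Q: True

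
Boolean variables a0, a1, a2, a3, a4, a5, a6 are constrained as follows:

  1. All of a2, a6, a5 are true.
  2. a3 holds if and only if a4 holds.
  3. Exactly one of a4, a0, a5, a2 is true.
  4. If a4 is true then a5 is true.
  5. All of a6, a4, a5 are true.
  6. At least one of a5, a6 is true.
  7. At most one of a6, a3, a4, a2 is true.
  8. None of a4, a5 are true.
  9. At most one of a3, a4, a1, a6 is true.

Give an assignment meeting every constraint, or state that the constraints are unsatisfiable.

Case a4 = True:
  Constraint (8) is violated (a4=T) — contradiction.
Case a4 = False:
  Constraint (5) is violated (a4=F) — contradiction.
Both cases fail — unsatisfiable.

Unsatisfiable — no assignment works.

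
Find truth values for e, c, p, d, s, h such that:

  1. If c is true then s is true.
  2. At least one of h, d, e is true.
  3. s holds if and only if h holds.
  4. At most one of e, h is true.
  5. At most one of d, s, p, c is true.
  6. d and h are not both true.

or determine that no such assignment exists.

e: False, c: False, p: False, d: False, s: True, h: True

  (1) c=F ⇒ s: vacuous ✓
  (2) {h, d, e}: 1 true — at least one ✓
  (3) s=T, h=T — same ✓
  (4) {e, h}: 1 true — at most one ✓
  (5) {d, s, p, c}: 1 true — at most one ✓
  (6) d=F, h=T — not both ✓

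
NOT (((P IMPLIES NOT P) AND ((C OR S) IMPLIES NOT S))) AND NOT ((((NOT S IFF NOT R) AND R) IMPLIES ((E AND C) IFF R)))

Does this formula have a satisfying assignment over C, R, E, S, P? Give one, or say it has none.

C = False, R = True, E = True, S = True, P = True

  NOT (((P IMPLIES NOT P) AND ((C OR S) IMPLIES NOT S))) = True
    (P IMPLIES NOT P) AND ((C OR S) IMPLIES NOT S) = False
      P IMPLIES NOT P = False
        NOT P = False
      (C OR S) IMPLIES NOT S = False
        C OR S = True
        NOT S = False
  NOT ((((NOT S IFF NOT R) AND R) IMPLIES ((E AND C) IFF R))) = True
    ((NOT S IFF NOT R) AND R) IMPLIES ((E AND C) IFF R) = False
      (NOT S IFF NOT R) AND R = True
        NOT S IFF NOT R = True
          NOT S = False
          NOT R = False
      (E AND C) IFF R = False
        E AND C = False
Both conjuncts True, so the formula holds.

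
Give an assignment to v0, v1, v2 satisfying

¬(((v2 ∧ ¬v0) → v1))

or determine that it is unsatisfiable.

v0 = False, v1 = False, v2 = True

  ¬(((v2 ∧ ¬v0) → v1)) = True
    (v2 ∧ ¬v0) → v1 = False
      v2 ∧ ¬v0 = True
        ¬v0 = True
The formula evaluates to True.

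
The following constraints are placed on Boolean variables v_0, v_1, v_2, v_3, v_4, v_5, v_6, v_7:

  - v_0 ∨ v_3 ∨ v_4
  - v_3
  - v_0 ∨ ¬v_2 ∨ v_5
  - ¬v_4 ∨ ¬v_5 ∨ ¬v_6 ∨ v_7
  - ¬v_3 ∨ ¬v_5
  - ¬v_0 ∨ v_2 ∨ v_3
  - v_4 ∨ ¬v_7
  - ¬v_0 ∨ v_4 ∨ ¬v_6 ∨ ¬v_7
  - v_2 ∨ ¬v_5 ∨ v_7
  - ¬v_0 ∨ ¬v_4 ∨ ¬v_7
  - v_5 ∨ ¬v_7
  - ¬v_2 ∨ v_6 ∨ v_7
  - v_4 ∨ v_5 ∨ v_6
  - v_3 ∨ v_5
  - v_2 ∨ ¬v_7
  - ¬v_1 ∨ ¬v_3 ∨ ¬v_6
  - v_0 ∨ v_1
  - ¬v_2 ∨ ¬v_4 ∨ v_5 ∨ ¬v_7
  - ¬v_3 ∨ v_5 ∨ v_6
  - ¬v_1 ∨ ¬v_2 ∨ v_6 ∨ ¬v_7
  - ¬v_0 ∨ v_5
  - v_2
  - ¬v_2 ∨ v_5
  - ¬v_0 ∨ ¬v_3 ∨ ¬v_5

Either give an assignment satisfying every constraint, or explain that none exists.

Case v_2 = True:
  (v_3) forces v_3 = True.
  (¬v_3 ∨ ¬v_5) forces v_5 = False.
  Clause (¬v_2 ∨ v_5) is falsified — contradiction.
Case v_2 = False:
  Clause (v_2) is falsified — contradiction.
Both cases fail, so the formula is unsatisfiable.

Unsatisfiable — no assignment works.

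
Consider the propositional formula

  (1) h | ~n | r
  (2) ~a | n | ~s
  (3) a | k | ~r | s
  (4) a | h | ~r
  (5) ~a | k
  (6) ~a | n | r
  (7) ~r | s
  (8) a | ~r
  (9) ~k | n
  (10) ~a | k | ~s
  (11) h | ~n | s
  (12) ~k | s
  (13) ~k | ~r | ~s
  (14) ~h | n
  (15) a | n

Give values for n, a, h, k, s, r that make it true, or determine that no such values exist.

Try n = False:
  (~k | n) forces k = False.
  (~a | k) forces a = False.
  clause (a | n) is falsified — backtrack.
So n = True.
Set a = True.
  then (~a | k) forces k = True.
  then (~k | s) forces s = True.
  then (~k | ~r | ~s) forces r = False.
  then (h | ~n | r) forces h = True.
All clauses satisfied.

n: True; a: True; h: True; k: True; s: True; r: False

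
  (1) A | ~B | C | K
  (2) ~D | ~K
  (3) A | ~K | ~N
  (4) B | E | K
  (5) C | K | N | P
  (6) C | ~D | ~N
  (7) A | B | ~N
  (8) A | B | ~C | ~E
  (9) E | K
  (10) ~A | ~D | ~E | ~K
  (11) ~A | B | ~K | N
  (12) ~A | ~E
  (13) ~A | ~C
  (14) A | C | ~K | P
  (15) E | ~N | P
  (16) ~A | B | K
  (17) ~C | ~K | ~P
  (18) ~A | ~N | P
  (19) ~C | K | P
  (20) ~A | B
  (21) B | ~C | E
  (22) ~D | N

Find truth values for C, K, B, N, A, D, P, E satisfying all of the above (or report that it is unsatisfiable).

Set C = False.
Set K = True.
  then (~D | ~K) forces D = False.
Set B = True.
Set N = False.
Set A = False.
  then (A | C | ~K | P) forces P = True.
Set E = False.
All clauses satisfied.

C = False; K = True; B = True; N = False; A = False; D = False; P = True; E = False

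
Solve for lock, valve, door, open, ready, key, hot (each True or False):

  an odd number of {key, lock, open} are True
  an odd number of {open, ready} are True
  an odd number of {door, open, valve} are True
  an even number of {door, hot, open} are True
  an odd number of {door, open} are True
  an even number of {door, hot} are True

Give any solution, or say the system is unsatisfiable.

lock = True; valve = False; door = True; open = False; ready = True; key = False; hot = True

{key, lock, open}: 1 true → odd ✓
{open, ready}: 1 true → odd ✓
{door, open, valve}: 1 true → odd ✓
{door, hot, open}: 2 true → even ✓
{door, open}: 1 true → odd ✓
{door, hot}: 2 true → even ✓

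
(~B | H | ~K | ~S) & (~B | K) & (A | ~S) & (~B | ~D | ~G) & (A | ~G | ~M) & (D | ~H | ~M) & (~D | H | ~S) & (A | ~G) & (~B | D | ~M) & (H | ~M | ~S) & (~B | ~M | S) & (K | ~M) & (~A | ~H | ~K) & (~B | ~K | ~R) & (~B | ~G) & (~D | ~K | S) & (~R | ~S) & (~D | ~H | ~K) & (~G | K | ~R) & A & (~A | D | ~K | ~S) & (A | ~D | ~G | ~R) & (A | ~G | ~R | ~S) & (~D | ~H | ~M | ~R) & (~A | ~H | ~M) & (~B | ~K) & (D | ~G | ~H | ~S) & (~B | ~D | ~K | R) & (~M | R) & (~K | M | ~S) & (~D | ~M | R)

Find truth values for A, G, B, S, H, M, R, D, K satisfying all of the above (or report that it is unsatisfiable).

Unit clause (A) forces A = True.
Set G = False.
Try B = True:
  (~B | K) forces K = True.
  clause (~B | ~K) is falsified — backtrack.
So B = False.
Set S = False.
Set H = True.
  then (~A | ~H | ~K) forces K = False.
  then (~A | ~H | ~M) forces M = False.
Set R = True.
Set D = True.
All clauses satisfied.

A = True, G = False, B = False, S = False, H = True, M = False, R = True, D = True, K = False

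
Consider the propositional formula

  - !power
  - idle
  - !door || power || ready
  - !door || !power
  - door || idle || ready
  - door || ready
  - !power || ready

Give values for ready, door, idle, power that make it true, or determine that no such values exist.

Unit clause (!power) forces power = False.
Unit clause (idle) forces idle = True.
Try ready = False:
  (!door || power || ready) forces door = False.
  clause (door || ready) is falsified — backtrack.
So ready = True.
Set door = False.
All clauses satisfied.

ready = True; door = False; idle = True; power = False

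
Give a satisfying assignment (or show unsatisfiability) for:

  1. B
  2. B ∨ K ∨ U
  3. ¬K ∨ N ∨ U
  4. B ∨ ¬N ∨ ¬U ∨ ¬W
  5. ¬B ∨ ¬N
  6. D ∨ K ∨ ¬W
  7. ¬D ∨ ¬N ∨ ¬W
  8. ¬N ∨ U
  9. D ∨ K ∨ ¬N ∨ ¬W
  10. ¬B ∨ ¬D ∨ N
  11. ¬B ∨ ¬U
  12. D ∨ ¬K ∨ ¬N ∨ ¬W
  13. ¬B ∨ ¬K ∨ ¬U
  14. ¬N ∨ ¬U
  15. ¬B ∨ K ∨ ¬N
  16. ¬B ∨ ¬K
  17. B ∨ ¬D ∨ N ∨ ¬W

Unit clause (B) forces B = True.
In (¬B ∨ ¬N) only ¬N is left, so N = False.
In (¬B ∨ ¬D ∨ N) only ¬D is left, so D = False.
In (¬B ∨ ¬U) only ¬U is left, so U = False.
In (¬B ∨ ¬K) only ¬K is left, so K = False.
In (D ∨ K ∨ ¬W) only ¬W is left, so W = False.
All clauses satisfied.

K=F; N=F; W=F; B=T; U=F; D=F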